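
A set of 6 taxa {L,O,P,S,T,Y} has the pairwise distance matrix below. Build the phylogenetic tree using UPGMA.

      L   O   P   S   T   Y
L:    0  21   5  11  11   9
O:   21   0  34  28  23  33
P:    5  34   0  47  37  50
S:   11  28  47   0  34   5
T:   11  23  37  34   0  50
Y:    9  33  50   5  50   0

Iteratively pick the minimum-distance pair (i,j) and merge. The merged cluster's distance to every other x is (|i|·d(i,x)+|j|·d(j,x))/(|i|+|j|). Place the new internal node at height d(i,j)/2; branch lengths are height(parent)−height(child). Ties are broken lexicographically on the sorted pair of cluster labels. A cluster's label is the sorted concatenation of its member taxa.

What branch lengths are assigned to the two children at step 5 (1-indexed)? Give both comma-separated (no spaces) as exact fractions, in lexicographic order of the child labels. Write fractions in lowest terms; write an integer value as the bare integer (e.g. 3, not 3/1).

7/2,111/8

step 1: merge (L,P) at d=5; branch lengths L→5/2, P→5/2; new cluster LP
  updated: d(LP,O)=55/2, d(LP,S)=29, d(LP,T)=24, d(LP,Y)=59/2
step 2: merge (S,Y) at d=5; branch lengths S→5/2, Y→5/2; new cluster SY
  updated: d(LP,SY)=117/4, d(O,SY)=61/2, d(SY,T)=42
step 3: merge (O,T) at d=23; branch lengths O→23/2, T→23/2; new cluster OT
  updated: d(LP,OT)=103/4, d(OT,SY)=145/4
step 4: merge (LP,OT) at d=103/4; branch lengths LP→83/8, OT→11/8; new cluster LOPT
  updated: d(LOPT,SY)=131/4
step 5: merge (LOPT,SY) at d=131/4; branch lengths LOPT→7/2, SY→111/8; new cluster LOPSTY
final tree: (((L:5/2,P:5/2):83/8,(O:23/2,T:23/2):11/8):7/2,(S:5/2,Y:5/2):111/8)
total length: 497/8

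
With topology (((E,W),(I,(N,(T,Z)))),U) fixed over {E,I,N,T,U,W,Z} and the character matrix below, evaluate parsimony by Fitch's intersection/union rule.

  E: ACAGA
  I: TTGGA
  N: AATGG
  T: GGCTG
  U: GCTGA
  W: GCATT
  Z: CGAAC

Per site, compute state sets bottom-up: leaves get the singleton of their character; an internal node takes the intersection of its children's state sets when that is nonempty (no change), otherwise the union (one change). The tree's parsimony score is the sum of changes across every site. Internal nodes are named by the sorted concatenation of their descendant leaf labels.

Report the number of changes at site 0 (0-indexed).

site 0, node EW: E={A} ∪ W={G} → {A,G} (+1)
site 0, node TZ: T={G} ∪ Z={C} → {C,G} (+1)
site 0, node NTZ: N={A} ∪ TZ={C,G} → {A,C,G} (+1)
site 0, node INTZ: I={T} ∪ NTZ={A,C,G} → {A,C,G,T} (+1)
site 0, node EINTWZ: EW={A,G} ∩ INTZ={A,C,G,T} → {A,G} (+0)
site 0, node EINTUWZ: EINTWZ={A,G} ∩ U={G} → {G} (+0)
site 1, node EW: E={C} ∩ W={C} → {C} (+0)
site 1, node TZ: T={G} ∩ Z={G} → {G} (+0)
site 1, node NTZ: N={A} ∪ TZ={G} → {A,G} (+1)
site 1, node INTZ: I={T} ∪ NTZ={A,G} → {A,G,T} (+1)
site 1, node EINTWZ: EW={C} ∪ INTZ={A,G,T} → {A,C,G,T} (+1)
site 1, node EINTUWZ: EINTWZ={A,C,G,T} ∩ U={C} → {C} (+0)
site 2, node EW: E={A} ∩ W={A} → {A} (+0)
site 2, node TZ: T={C} ∪ Z={A} → {A,C} (+1)
site 2, node NTZ: N={T} ∪ TZ={A,C} → {A,C,T} (+1)
site 2, node INTZ: I={G} ∪ NTZ={A,C,T} → {A,C,G,T} (+1)
site 2, node EINTWZ: EW={A} ∩ INTZ={A,C,G,T} → {A} (+0)
site 2, node EINTUWZ: EINTWZ={A} ∪ U={T} → {A,T} (+1)
site 3, node EW: E={G} ∪ W={T} → {G,T} (+1)
site 3, node TZ: T={T} ∪ Z={A} → {A,T} (+1)
site 3, node NTZ: N={G} ∪ TZ={A,T} → {A,G,T} (+1)
site 3, node INTZ: I={G} ∩ NTZ={A,G,T} → {G} (+0)
site 3, node EINTWZ: EW={G,T} ∩ INTZ={G} → {G} (+0)
site 3, node EINTUWZ: EINTWZ={G} ∩ U={G} → {G} (+0)
site 4, node EW: E={A} ∪ W={T} → {A,T} (+1)
site 4, node TZ: T={G} ∪ Z={C} → {C,G} (+1)
site 4, node NTZ: N={G} ∩ TZ={C,G} → {G} (+0)
site 4, node INTZ: I={A} ∪ NTZ={G} → {A,G} (+1)
site 4, node EINTWZ: EW={A,T} ∩ INTZ={A,G} → {A} (+0)
site 4, node EINTUWZ: EINTWZ={A} ∩ U={A} → {A} (+0)
per-site changes: [4, 3, 4, 3, 3]; total = 17

4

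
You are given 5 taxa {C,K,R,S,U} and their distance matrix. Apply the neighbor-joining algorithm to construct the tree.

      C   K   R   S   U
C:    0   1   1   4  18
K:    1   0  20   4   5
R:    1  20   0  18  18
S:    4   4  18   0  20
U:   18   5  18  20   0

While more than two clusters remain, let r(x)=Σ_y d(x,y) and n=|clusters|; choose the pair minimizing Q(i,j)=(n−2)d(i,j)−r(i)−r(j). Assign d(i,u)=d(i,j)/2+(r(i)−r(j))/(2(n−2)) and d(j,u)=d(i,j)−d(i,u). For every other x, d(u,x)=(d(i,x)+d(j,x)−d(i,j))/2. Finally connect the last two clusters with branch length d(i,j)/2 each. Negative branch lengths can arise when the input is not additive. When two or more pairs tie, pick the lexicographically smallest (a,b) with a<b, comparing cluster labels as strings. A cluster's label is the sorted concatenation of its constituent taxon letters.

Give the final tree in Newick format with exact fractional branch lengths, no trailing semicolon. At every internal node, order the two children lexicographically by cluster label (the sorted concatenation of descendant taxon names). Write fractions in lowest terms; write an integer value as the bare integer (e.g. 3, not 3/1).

1. join C+R (d=1, Q=-78) ⇒ CR; edges |C|=-5, |R|=6
  updated: d(CR,K)=10, d(CR,S)=21/2, d(CR,U)=35/2
2. join CR+S (d=21/2, Q=-103/2) ⇒ CRS; edges |CR|=49/8, |S|=35/8
  updated: d(CRS,K)=7/4, d(CRS,U)=27/2
3. join CRS+K (d=7/4, Q=-81/4) ⇒ CKRS; edges |CRS|=41/8, |K|=-27/8
  updated: d(CKRS,U)=67/8
4. join CKRS+U (d=67/8) ⇒ CKRSU; edges |CKRS|=67/16, |U|=67/16
final tree: ((((C:-5,R:6):49/8,S:35/8):41/8,K:-27/8):67/16,U:67/16)
total length: 173/8

((((C:-5,R:6):49/8,S:35/8):41/8,K:-27/8):67/16,U:67/16)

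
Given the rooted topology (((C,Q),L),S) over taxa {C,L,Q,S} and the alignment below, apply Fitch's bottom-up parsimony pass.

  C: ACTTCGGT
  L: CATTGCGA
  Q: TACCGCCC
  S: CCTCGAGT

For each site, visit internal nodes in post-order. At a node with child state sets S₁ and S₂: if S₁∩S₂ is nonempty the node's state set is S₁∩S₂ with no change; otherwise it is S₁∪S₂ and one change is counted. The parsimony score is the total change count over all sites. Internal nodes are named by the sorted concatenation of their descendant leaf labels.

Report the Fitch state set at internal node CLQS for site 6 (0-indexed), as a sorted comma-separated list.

site 0, node CQ: C={A} ∪ Q={T} → {A,T} (+1)
site 0, node CLQ: CQ={A,T} ∪ L={C} → {A,C,T} (+1)
site 0, node CLQS: CLQ={A,C,T} ∩ S={C} → {C} (+0)
site 1, node CQ: C={C} ∪ Q={A} → {A,C} (+1)
site 1, node CLQ: CQ={A,C} ∩ L={A} → {A} (+0)
site 1, node CLQS: CLQ={A} ∪ S={C} → {A,C} (+1)
site 2, node CQ: C={T} ∪ Q={C} → {C,T} (+1)
site 2, node CLQ: CQ={C,T} ∩ L={T} → {T} (+0)
site 2, node CLQS: CLQ={T} ∩ S={T} → {T} (+0)
site 3, node CQ: C={T} ∪ Q={C} → {C,T} (+1)
site 3, node CLQ: CQ={C,T} ∩ L={T} → {T} (+0)
site 3, node CLQS: CLQ={T} ∪ S={C} → {C,T} (+1)
site 4, node CQ: C={C} ∪ Q={G} → {C,G} (+1)
site 4, node CLQ: CQ={C,G} ∩ L={G} → {G} (+0)
site 4, node CLQS: CLQ={G} ∩ S={G} → {G} (+0)
site 5, node CQ: C={G} ∪ Q={C} → {C,G} (+1)
site 5, node CLQ: CQ={C,G} ∩ L={C} → {C} (+0)
site 5, node CLQS: CLQ={C} ∪ S={A} → {A,C} (+1)
site 6, node CQ: C={G} ∪ Q={C} → {C,G} (+1)
site 6, node CLQ: CQ={C,G} ∩ L={G} → {G} (+0)
site 6, node CLQS: CLQ={G} ∩ S={G} → {G} (+0)
site 7, node CQ: C={T} ∪ Q={C} → {C,T} (+1)
site 7, node CLQ: CQ={C,T} ∪ L={A} → {A,C,T} (+1)
site 7, node CLQS: CLQ={A,C,T} ∩ S={T} → {T} (+0)
per-site changes: [2, 2, 1, 2, 1, 2, 1, 2]; total = 13

G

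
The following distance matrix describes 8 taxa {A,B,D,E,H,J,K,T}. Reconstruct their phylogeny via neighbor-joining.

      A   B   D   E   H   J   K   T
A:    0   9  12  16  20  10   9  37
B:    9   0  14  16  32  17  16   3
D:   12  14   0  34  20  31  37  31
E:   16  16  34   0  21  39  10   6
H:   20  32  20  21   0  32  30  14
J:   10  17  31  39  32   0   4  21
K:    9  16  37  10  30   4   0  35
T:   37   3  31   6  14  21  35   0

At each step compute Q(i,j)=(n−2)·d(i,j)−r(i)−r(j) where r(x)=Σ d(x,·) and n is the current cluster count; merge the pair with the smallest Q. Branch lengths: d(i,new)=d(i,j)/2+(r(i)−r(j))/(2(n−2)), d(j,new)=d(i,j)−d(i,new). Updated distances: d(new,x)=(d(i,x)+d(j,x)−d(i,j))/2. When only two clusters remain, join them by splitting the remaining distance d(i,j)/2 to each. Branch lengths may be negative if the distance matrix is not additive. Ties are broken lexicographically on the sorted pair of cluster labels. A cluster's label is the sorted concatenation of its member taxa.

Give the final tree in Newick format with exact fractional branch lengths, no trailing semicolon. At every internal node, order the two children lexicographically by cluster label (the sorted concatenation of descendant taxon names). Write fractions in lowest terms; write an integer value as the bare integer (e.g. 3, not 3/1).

((((A:-17/16,(J:37/12,K:11/12):137/16):331/64,B:181/64):91/64,D:685/64):435/128,((E:57/20,T:63/20):151/32,H:313/32):435/128)

iteration 1: select J,K (d=4, Q=-271); attach at lengths (37/12, 11/12); label the merged cluster JK
  updated: d(A,JK)=15/2, d(B,JK)=29/2, d(D,JK)=32, d(E,JK)=45/2, d(H,JK)=29, d(JK,T)=26
iteration 2: select E,T (d=6, Q=-405/2); attach at lengths (57/20, 63/20); label the merged cluster ET
  updated: d(A,ET)=47/2, d(B,ET)=13/2, d(D,ET)=59/2, d(ET,H)=29/2, d(ET,JK)=85/4
iteration 3: select ET,H (d=29/2, Q=-611/4); attach at lengths (151/32, 313/32); label the merged cluster EHT
  updated: d(A,EHT)=29/2, d(B,EHT)=12, d(D,EHT)=35/2, d(EHT,JK)=143/8
iteration 4: select A,JK (d=15/2, Q=-739/8); attach at lengths (-17/16, 137/16); label the merged cluster AJK
  updated: d(AJK,B)=8, d(AJK,D)=73/4, d(AJK,EHT)=199/16
iteration 5: select AJK,B (d=8, Q=-907/16); attach at lengths (331/64, 181/64); label the merged cluster ABJK
  updated: d(ABJK,D)=97/8, d(ABJK,EHT)=263/32
iteration 6: select ABJK,D (d=97/8, Q=-1211/32); attach at lengths (91/64, 685/64); label the merged cluster ABDJK
  updated: d(ABDJK,EHT)=435/64
iteration 7: select ABDJK,EHT (d=435/64); attach at lengths (435/128, 435/128); label the merged cluster ABDEHJKT
final tree: ((((A:-17/16,(J:37/12,K:11/12):137/16):331/64,B:181/64):91/64,D:685/64):435/128,((E:57/20,T:63/20):151/32,H:313/32):435/128)
total length: 3771/64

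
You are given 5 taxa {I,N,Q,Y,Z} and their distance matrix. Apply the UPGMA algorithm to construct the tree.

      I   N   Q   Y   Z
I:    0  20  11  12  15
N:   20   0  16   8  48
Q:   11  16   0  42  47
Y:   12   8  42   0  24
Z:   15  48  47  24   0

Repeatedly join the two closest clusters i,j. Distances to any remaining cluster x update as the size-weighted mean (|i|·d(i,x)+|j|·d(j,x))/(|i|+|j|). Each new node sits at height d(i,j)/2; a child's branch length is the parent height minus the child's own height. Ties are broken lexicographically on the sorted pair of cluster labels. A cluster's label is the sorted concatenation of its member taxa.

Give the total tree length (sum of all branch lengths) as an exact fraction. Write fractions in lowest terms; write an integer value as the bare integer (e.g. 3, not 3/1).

217/4

iteration 1: select N,Y (d=8); attach at lengths (4, 4); label the merged cluster NY
  updated: d(I,NY)=16, d(NY,Q)=29, d(NY,Z)=36
iteration 2: select I,Q (d=11); attach at lengths (11/2, 11/2); label the merged cluster IQ
  updated: d(IQ,NY)=45/2, d(IQ,Z)=31
iteration 3: select IQ,NY (d=45/2); attach at lengths (23/4, 29/4); label the merged cluster INQY
  updated: d(INQY,Z)=67/2
iteration 4: select INQY,Z (d=67/2); attach at lengths (11/2, 67/4); label the merged cluster INQYZ
final tree: (((I:11/2,Q:11/2):23/4,(N:4,Y:4):29/4):11/2,Z:67/4)
total length: 217/4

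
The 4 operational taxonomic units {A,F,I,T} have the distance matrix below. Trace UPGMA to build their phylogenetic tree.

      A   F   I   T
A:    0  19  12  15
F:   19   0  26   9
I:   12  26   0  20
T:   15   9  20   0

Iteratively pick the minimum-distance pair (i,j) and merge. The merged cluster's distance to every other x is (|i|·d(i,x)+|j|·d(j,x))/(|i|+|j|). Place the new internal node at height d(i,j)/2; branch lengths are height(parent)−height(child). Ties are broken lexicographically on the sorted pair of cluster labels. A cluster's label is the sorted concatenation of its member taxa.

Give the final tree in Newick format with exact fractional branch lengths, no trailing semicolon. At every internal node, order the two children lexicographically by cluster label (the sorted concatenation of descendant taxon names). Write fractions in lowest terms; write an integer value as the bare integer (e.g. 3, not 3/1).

((A:6,I:6):4,(F:9/2,T:9/2):11/2)

1. join F+T (d=9) ⇒ FT; edges |F|=9/2, |T|=9/2
  updated: d(A,FT)=17, d(FT,I)=23
2. join A+I (d=12) ⇒ AI; edges |A|=6, |I|=6
  updated: d(AI,FT)=20
3. join AI+FT (d=20) ⇒ AFIT; edges |AI|=4, |FT|=11/2
final tree: ((A:6,I:6):4,(F:9/2,T:9/2):11/2)
total length: 61/2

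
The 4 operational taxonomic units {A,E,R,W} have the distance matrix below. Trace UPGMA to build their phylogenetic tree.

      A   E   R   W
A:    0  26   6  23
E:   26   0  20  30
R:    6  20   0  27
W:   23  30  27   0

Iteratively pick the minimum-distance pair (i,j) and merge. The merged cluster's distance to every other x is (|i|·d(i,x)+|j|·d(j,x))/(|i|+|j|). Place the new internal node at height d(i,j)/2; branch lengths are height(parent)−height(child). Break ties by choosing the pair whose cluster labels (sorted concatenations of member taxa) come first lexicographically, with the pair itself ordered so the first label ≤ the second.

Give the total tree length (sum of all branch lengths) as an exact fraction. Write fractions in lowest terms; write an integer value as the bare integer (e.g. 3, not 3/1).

247/6

1. join A+R (d=6) ⇒ AR; edges |A|=3, |R|=3
  updated: d(AR,E)=23, d(AR,W)=25
2. join AR+E (d=23) ⇒ AER; edges |AR|=17/2, |E|=23/2
  updated: d(AER,W)=80/3
3. join AER+W (d=80/3) ⇒ AERW; edges |AER|=11/6, |W|=40/3
final tree: (((A:3,R:3):17/2,E:23/2):11/6,W:40/3)
total length: 247/6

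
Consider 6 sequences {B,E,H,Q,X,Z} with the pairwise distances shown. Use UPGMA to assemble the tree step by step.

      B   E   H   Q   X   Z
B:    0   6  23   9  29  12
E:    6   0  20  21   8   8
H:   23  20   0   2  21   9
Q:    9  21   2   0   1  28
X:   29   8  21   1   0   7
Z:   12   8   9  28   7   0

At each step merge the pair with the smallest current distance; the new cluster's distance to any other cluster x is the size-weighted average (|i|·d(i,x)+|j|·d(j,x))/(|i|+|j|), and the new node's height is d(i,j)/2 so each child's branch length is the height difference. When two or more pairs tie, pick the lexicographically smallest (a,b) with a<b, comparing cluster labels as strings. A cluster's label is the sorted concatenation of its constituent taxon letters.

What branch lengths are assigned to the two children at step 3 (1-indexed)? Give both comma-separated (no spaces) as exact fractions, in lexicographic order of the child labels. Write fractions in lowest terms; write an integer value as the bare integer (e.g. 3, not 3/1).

9/2,9/2

step 1: merge (Q,X) at d=1; branch lengths Q→1/2, X→1/2; new cluster QX
  updated: d(B,QX)=19, d(E,QX)=29/2, d(H,QX)=23/2, d(QX,Z)=35/2
step 2: merge (B,E) at d=6; branch lengths B→3, E→3; new cluster BE
  updated: d(BE,H)=43/2, d(BE,QX)=67/4, d(BE,Z)=10
step 3: merge (H,Z) at d=9; branch lengths H→9/2, Z→9/2; new cluster HZ
  updated: d(BE,HZ)=63/4, d(HZ,QX)=29/2
step 4: merge (HZ,QX) at d=29/2; branch lengths HZ→11/4, QX→27/4; new cluster HQXZ
  updated: d(BE,HQXZ)=65/4
step 5: merge (BE,HQXZ) at d=65/4; branch lengths BE→41/8, HQXZ→7/8; new cluster BEHQXZ
final tree: ((B:3,E:3):41/8,((H:9/2,Z:9/2):11/4,(Q:1/2,X:1/2):27/4):7/8)
total length: 63/2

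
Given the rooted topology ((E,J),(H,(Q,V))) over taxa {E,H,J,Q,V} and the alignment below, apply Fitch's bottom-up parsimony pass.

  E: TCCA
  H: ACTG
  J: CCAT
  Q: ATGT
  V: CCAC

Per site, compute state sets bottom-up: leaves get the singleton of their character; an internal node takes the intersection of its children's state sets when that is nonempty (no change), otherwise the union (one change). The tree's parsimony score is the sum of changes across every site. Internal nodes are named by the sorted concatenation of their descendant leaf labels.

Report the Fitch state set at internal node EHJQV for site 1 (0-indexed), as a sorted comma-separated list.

EJ@0: {T} ∪ {C} = {C,T} (union, +1)
QV@0: {A} ∪ {C} = {A,C} (union, +1)
HQV@0: {A} ∩ {A,C} = {A} (intersection, +0)
EHJQV@0: {C,T} ∪ {A} = {A,C,T} (union, +1)
EJ@1: {C} ∩ {C} = {C} (intersection, +0)
QV@1: {T} ∪ {C} = {C,T} (union, +1)
HQV@1: {C} ∩ {C,T} = {C} (intersection, +0)
EHJQV@1: {C} ∩ {C} = {C} (intersection, +0)
EJ@2: {C} ∪ {A} = {A,C} (union, +1)
QV@2: {G} ∪ {A} = {A,G} (union, +1)
HQV@2: {T} ∪ {A,G} = {A,G,T} (union, +1)
EHJQV@2: {A,C} ∩ {A,G,T} = {A} (intersection, +0)
EJ@3: {A} ∪ {T} = {A,T} (union, +1)
QV@3: {T} ∪ {C} = {C,T} (union, +1)
HQV@3: {G} ∪ {C,T} = {C,G,T} (union, +1)
EHJQV@3: {A,T} ∩ {C,G,T} = {T} (intersection, +0)
per-site changes: [3, 1, 3, 3]; total = 10

C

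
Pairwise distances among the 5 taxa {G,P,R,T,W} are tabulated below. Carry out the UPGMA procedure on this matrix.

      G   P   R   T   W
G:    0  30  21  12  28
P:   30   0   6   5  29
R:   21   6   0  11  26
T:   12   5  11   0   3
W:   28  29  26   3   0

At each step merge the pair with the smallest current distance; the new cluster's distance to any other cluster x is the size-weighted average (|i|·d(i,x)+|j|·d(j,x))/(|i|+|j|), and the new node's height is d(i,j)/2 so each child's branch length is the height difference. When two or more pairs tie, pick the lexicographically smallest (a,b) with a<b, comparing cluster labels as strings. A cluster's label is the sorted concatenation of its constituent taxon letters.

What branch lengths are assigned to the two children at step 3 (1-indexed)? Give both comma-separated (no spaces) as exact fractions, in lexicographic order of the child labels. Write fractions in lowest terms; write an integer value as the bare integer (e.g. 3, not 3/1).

47/8,59/8

step 1: merge (T,W) at d=3; branch lengths T→3/2, W→3/2; new cluster TW
  updated: d(G,TW)=20, d(P,TW)=17, d(R,TW)=37/2
step 2: merge (P,R) at d=6; branch lengths P→3, R→3; new cluster PR
  updated: d(G,PR)=51/2, d(PR,TW)=71/4
step 3: merge (PR,TW) at d=71/4; branch lengths PR→47/8, TW→59/8; new cluster PRTW
  updated: d(G,PRTW)=91/4
step 4: merge (G,PRTW) at d=91/4; branch lengths G→91/8, PRTW→5/2; new cluster GPRTW
final tree: (G:91/8,((P:3,R:3):47/8,(T:3/2,W:3/2):59/8):5/2)
total length: 289/8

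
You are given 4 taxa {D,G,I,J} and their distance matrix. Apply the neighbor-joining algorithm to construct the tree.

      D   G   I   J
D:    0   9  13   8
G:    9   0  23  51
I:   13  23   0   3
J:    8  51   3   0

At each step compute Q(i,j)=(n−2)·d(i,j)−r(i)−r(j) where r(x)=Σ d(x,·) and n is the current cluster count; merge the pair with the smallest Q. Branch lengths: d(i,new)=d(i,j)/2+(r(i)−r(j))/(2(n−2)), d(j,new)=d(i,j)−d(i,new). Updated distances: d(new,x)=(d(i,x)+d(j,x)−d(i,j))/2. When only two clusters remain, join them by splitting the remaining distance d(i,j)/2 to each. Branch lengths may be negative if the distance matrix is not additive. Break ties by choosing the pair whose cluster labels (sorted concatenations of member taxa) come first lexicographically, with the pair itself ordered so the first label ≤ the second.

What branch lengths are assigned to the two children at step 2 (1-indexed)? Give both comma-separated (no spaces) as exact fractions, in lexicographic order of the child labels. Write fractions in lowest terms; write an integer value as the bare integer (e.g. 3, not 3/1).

71/4,-17/4

1. join D+G (d=9, Q=-95) ⇒ DG; edges |D|=-35/4, |G|=71/4
  updated: d(DG,I)=27/2, d(DG,J)=25
2. join DG+I (d=27/2, Q=-83/2) ⇒ DGI; edges |DG|=71/4, |I|=-17/4
  updated: d(DGI,J)=29/4
3. join DGI+J (d=29/4) ⇒ DGIJ; edges |DGI|=29/8, |J|=29/8
final tree: (((D:-35/4,G:71/4):71/4,I:-17/4):29/8,J:29/8)
total length: 119/4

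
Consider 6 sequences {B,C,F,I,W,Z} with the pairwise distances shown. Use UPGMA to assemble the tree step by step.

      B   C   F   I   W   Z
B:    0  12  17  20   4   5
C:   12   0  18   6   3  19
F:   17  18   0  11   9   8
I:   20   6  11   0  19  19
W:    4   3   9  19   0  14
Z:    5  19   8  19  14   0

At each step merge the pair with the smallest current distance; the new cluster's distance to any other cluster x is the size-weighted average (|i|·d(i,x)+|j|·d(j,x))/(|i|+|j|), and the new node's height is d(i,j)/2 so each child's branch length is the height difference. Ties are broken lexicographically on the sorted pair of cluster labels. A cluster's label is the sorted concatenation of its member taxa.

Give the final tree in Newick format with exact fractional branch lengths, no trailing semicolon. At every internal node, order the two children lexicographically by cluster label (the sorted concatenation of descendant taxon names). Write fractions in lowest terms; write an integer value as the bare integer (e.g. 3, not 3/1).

1. join C+W (d=3) ⇒ CW; edges |C|=3/2, |W|=3/2
  updated: d(B,CW)=8, d(CW,F)=27/2, d(CW,I)=25/2, d(CW,Z)=33/2
2. join B+Z (d=5) ⇒ BZ; edges |B|=5/2, |Z|=5/2
  updated: d(BZ,CW)=49/4, d(BZ,F)=25/2, d(BZ,I)=39/2
3. join F+I (d=11) ⇒ FI; edges |F|=11/2, |I|=11/2
  updated: d(BZ,FI)=16, d(CW,FI)=13
4. join BZ+CW (d=49/4) ⇒ BCWZ; edges |BZ|=29/8, |CW|=37/8
  updated: d(BCWZ,FI)=29/2
5. join BCWZ+FI (d=29/2) ⇒ BCFIWZ; edges |BCWZ|=9/8, |FI|=7/4
final tree: (((B:5/2,Z:5/2):29/8,(C:3/2,W:3/2):37/8):9/8,(F:11/2,I:11/2):7/4)
total length: 241/8

(((B:5/2,Z:5/2):29/8,(C:3/2,W:3/2):37/8):9/8,(F:11/2,I:11/2):7/4)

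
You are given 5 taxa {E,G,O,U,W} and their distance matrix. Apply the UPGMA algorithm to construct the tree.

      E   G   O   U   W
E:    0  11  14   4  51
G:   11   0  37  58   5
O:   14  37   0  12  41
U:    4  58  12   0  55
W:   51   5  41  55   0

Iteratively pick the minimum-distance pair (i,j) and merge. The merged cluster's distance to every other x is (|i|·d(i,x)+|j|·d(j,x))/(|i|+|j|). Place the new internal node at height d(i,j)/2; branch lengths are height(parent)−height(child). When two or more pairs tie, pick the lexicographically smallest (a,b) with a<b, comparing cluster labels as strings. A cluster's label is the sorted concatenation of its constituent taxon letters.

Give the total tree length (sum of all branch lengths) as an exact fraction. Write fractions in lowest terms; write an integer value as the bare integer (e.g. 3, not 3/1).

319/6

1. join E+U (d=4) ⇒ EU; edges |E|=2, |U|=2
  updated: d(EU,G)=69/2, d(EU,O)=13, d(EU,W)=53
2. join G+W (d=5) ⇒ GW; edges |G|=5/2, |W|=5/2
  updated: d(EU,GW)=175/4, d(GW,O)=39
3. join EU+O (d=13) ⇒ EOU; edges |EU|=9/2, |O|=13/2
  updated: d(EOU,GW)=253/6
4. join EOU+GW (d=253/6) ⇒ EGOUW; edges |EOU|=175/12, |GW|=223/12
final tree: (((E:2,U:2):9/2,O:13/2):175/12,(G:5/2,W:5/2):223/12)
total length: 319/6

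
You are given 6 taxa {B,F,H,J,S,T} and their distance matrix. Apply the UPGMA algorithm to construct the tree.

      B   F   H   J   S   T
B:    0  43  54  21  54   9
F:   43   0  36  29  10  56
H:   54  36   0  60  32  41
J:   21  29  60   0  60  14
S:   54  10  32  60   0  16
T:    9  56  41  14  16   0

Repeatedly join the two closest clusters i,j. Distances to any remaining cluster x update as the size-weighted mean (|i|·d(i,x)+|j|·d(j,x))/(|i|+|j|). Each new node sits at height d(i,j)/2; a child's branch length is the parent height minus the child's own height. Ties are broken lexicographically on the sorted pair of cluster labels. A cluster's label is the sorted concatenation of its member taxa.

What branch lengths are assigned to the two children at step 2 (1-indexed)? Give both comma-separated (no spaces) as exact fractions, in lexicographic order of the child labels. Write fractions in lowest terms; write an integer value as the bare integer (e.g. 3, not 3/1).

5,5

step 1: merge (B,T) at d=9; branch lengths B→9/2, T→9/2; new cluster BT
  updated: d(BT,F)=99/2, d(BT,H)=95/2, d(BT,J)=35/2, d(BT,S)=35
step 2: merge (F,S) at d=10; branch lengths F→5, S→5; new cluster FS
  updated: d(BT,FS)=169/4, d(FS,H)=34, d(FS,J)=89/2
step 3: merge (BT,J) at d=35/2; branch lengths BT→17/4, J→35/4; new cluster BJT
  updated: d(BJT,FS)=43, d(BJT,H)=155/3
step 4: merge (FS,H) at d=34; branch lengths FS→12, H→17; new cluster FHS
  updated: d(BJT,FHS)=413/9
step 5: merge (BJT,FHS) at d=413/9; branch lengths BJT→511/36, FHS→107/18; new cluster BFHJST
final tree: (((B:9/2,T:9/2):17/4,J:35/4):511/36,((F:5,S:5):12,H:17):107/18)
total length: 2921/36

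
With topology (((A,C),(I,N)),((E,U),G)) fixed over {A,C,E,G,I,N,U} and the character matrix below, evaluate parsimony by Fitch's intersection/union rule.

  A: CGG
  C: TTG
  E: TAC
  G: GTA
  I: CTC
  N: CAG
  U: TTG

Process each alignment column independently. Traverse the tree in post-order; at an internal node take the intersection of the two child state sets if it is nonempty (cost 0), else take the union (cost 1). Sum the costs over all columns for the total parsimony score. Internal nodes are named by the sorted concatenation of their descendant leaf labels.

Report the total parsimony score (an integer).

9

site 0, node AC: A={C} ∪ C={T} → {C,T} (+1)
site 0, node IN: I={C} ∩ N={C} → {C} (+0)
site 0, node ACIN: AC={C,T} ∩ IN={C} → {C} (+0)
site 0, node EU: E={T} ∩ U={T} → {T} (+0)
site 0, node EGU: EU={T} ∪ G={G} → {G,T} (+1)
site 0, node ACEGINU: ACIN={C} ∪ EGU={G,T} → {C,G,T} (+1)
site 1, node AC: A={G} ∪ C={T} → {G,T} (+1)
site 1, node IN: I={T} ∪ N={A} → {A,T} (+1)
site 1, node ACIN: AC={G,T} ∩ IN={A,T} → {T} (+0)
site 1, node EU: E={A} ∪ U={T} → {A,T} (+1)
site 1, node EGU: EU={A,T} ∩ G={T} → {T} (+0)
site 1, node ACEGINU: ACIN={T} ∩ EGU={T} → {T} (+0)
site 2, node AC: A={G} ∩ C={G} → {G} (+0)
site 2, node IN: I={C} ∪ N={G} → {C,G} (+1)
site 2, node ACIN: AC={G} ∩ IN={C,G} → {G} (+0)
site 2, node EU: E={C} ∪ U={G} → {C,G} (+1)
site 2, node EGU: EU={C,G} ∪ G={A} → {A,C,G} (+1)
site 2, node ACEGINU: ACIN={G} ∩ EGU={A,C,G} → {G} (+0)
per-site changes: [3, 3, 3]; total = 9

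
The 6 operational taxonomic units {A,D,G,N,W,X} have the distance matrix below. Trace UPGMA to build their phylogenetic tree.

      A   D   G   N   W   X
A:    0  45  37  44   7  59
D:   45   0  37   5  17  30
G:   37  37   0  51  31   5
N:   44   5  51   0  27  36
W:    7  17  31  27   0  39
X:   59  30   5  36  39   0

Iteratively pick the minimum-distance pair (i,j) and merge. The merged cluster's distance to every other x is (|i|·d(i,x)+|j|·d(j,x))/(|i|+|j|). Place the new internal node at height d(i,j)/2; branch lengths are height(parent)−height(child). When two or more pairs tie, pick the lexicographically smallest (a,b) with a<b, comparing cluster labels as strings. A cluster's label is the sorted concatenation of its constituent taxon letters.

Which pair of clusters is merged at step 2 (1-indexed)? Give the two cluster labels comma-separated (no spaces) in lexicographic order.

G,X

step 1: merge (D,N) at d=5; branch lengths D→5/2, N→5/2; new cluster DN
  updated: d(A,DN)=89/2, d(DN,G)=44, d(DN,W)=22, d(DN,X)=33
step 2: merge (G,X) at d=5; branch lengths G→5/2, X→5/2; new cluster GX
  updated: d(A,GX)=48, d(DN,GX)=77/2, d(GX,W)=35
step 3: merge (A,W) at d=7; branch lengths A→7/2, W→7/2; new cluster AW
  updated: d(AW,DN)=133/4, d(AW,GX)=83/2
step 4: merge (AW,DN) at d=133/4; branch lengths AW→105/8, DN→113/8; new cluster ADNW
  updated: d(ADNW,GX)=40
step 5: merge (ADNW,GX) at d=40; branch lengths ADNW→27/8, GX→35/2; new cluster ADGNWX
final tree: (((A:7/2,W:7/2):105/8,(D:5/2,N:5/2):113/8):27/8,(G:5/2,X:5/2):35/2)
total length: 521/8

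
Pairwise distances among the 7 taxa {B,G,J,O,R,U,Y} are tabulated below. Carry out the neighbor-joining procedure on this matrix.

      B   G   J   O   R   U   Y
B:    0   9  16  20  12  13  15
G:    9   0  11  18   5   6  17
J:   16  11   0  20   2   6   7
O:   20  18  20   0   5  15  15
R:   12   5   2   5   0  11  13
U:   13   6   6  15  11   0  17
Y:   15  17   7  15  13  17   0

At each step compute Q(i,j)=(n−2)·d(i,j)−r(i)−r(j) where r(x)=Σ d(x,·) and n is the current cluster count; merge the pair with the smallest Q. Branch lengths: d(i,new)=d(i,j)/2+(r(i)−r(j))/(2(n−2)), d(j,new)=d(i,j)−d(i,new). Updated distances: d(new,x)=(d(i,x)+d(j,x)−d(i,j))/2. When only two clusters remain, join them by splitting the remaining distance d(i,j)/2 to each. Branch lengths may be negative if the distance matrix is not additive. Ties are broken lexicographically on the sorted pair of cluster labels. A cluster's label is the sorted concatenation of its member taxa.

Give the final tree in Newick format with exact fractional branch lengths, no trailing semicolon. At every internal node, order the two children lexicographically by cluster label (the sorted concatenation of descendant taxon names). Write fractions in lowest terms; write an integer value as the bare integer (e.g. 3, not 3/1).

iteration 1: select O,R (d=5, Q=-116); attach at lengths (7, -2); label the merged cluster OR
  updated: d(B,OR)=27/2, d(G,OR)=9, d(J,OR)=17/2, d(OR,U)=21/2, d(OR,Y)=23/2
iteration 2: select J,Y (d=7, Q=-88); attach at lengths (9/8, 47/8); label the merged cluster JY
  updated: d(B,JY)=12, d(G,JY)=21/2, d(JY,OR)=13/2, d(JY,U)=8
iteration 3: select JY,OR (d=13/2, Q=-57); attach at lengths (17/6, 11/3); label the merged cluster JORY
  updated: d(B,JORY)=19/2, d(G,JORY)=13/2, d(JORY,U)=6
iteration 4: select B,G (d=9, Q=-35); attach at lengths (7, 2); label the merged cluster BG
  updated: d(BG,JORY)=7/2, d(BG,U)=5
iteration 5: select BG,JORY (d=7/2, Q=-29/2); attach at lengths (5/4, 9/4); label the merged cluster BGJORY
  updated: d(BGJORY,U)=15/4
iteration 6: select BGJORY,U (d=15/4); attach at lengths (15/8, 15/8); label the merged cluster BGJORUY
final tree: (((B:7,G:2):5/4,((J:9/8,Y:47/8):17/6,(O:7,R:-2):11/3):9/4):15/8,U:15/8)
total length: 139/4

(((B:7,G:2):5/4,((J:9/8,Y:47/8):17/6,(O:7,R:-2):11/3):9/4):15/8,U:15/8)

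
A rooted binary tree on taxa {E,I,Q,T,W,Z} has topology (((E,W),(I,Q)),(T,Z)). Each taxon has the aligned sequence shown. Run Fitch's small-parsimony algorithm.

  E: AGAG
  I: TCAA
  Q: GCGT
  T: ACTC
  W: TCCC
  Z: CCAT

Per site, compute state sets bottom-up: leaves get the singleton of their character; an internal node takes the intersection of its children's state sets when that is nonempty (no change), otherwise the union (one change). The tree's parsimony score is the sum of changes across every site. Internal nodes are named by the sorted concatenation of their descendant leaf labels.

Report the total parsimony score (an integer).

EW@0: {A} ∪ {T} = {A,T} (union, +1)
IQ@0: {T} ∪ {G} = {G,T} (union, +1)
EIQW@0: {A,T} ∩ {G,T} = {T} (intersection, +0)
TZ@0: {A} ∪ {C} = {A,C} (union, +1)
EIQTWZ@0: {T} ∪ {A,C} = {A,C,T} (union, +1)
EW@1: {G} ∪ {C} = {C,G} (union, +1)
IQ@1: {C} ∩ {C} = {C} (intersection, +0)
EIQW@1: {C,G} ∩ {C} = {C} (intersection, +0)
TZ@1: {C} ∩ {C} = {C} (intersection, +0)
EIQTWZ@1: {C} ∩ {C} = {C} (intersection, +0)
EW@2: {A} ∪ {C} = {A,C} (union, +1)
IQ@2: {A} ∪ {G} = {A,G} (union, +1)
EIQW@2: {A,C} ∩ {A,G} = {A} (intersection, +0)
TZ@2: {T} ∪ {A} = {A,T} (union, +1)
EIQTWZ@2: {A} ∩ {A,T} = {A} (intersection, +0)
EW@3: {G} ∪ {C} = {C,G} (union, +1)
IQ@3: {A} ∪ {T} = {A,T} (union, +1)
EIQW@3: {C,G} ∪ {A,T} = {A,C,G,T} (union, +1)
TZ@3: {C} ∪ {T} = {C,T} (union, +1)
EIQTWZ@3: {A,C,G,T} ∩ {C,T} = {C,T} (intersection, +0)
per-site changes: [4, 1, 3, 4]; total = 12

12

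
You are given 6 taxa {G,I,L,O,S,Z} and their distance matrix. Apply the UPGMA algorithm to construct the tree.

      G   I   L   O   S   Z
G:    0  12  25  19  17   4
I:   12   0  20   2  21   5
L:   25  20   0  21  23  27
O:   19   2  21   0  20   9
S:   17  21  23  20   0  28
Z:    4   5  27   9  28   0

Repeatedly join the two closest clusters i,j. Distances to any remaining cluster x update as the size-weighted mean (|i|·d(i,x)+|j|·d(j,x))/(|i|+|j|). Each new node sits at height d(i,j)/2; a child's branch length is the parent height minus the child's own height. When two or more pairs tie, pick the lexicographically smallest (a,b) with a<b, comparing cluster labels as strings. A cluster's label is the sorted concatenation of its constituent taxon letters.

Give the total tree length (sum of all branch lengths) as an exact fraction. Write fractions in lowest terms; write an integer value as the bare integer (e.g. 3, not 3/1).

1703/40

iteration 1: select I,O (d=2); attach at lengths (1, 1); label the merged cluster IO
  updated: d(G,IO)=31/2, d(IO,L)=41/2, d(IO,S)=41/2, d(IO,Z)=7
iteration 2: select G,Z (d=4); attach at lengths (2, 2); label the merged cluster GZ
  updated: d(GZ,IO)=45/4, d(GZ,L)=26, d(GZ,S)=45/2
iteration 3: select GZ,IO (d=45/4); attach at lengths (29/8, 37/8); label the merged cluster GIOZ
  updated: d(GIOZ,L)=93/4, d(GIOZ,S)=43/2
iteration 4: select GIOZ,S (d=43/2); attach at lengths (41/8, 43/4); label the merged cluster GIOSZ
  updated: d(GIOSZ,L)=116/5
iteration 5: select GIOSZ,L (d=116/5); attach at lengths (17/20, 58/5); label the merged cluster GILOSZ
final tree: ((((G:2,Z:2):29/8,(I:1,O:1):37/8):41/8,S:43/4):17/20,L:58/5)
total length: 1703/40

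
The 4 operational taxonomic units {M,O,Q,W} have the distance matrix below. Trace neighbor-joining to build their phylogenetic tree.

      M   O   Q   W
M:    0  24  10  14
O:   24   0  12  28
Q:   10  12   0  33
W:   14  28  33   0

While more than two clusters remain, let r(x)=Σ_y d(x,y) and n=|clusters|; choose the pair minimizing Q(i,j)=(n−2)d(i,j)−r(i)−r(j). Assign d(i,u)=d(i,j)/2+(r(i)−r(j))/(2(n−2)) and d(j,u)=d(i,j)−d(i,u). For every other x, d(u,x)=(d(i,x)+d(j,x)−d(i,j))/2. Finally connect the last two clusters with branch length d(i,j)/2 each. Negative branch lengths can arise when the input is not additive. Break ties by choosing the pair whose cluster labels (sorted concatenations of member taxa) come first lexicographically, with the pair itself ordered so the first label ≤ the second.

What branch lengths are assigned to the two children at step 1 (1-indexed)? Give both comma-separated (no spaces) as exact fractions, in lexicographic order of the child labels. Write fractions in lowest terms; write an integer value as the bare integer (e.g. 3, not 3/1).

1. join M+W (d=14, Q=-95) ⇒ MW; edges |M|=1/4, |W|=55/4
  updated: d(MW,O)=19, d(MW,Q)=29/2
2. join MW+O (d=19, Q=-91/2) ⇒ MOW; edges |MW|=43/4, |O|=33/4
  updated: d(MOW,Q)=15/4
3. join MOW+Q (d=15/4) ⇒ MOQW; edges |MOW|=15/8, |Q|=15/8
final tree: (((M:1/4,W:55/4):43/4,O:33/4):15/8,Q:15/8)
total length: 147/4

1/4,55/4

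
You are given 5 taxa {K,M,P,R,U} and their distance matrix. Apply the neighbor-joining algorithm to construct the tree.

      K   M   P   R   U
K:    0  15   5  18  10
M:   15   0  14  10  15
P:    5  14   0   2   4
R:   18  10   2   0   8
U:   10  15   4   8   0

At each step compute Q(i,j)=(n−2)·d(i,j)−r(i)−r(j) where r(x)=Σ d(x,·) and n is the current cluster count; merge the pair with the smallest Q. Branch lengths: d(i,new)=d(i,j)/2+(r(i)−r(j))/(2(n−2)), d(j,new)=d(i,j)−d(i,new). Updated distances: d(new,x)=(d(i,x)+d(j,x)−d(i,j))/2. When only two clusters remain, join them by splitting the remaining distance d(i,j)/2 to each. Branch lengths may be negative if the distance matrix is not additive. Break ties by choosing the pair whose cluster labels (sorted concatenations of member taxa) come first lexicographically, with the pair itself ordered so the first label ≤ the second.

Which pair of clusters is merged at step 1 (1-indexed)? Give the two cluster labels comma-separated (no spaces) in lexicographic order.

iteration 1: select M,R (d=10, Q=-62); attach at lengths (23/3, 7/3); label the merged cluster MR
  updated: d(K,MR)=23/2, d(MR,P)=3, d(MR,U)=13/2
iteration 2: select K,P (d=5, Q=-57/2); attach at lengths (49/8, -9/8); label the merged cluster KP
  updated: d(KP,MR)=19/4, d(KP,U)=9/2
iteration 3: select KP,MR (d=19/4, Q=-63/4); attach at lengths (11/8, 27/8); label the merged cluster KMPR
  updated: d(KMPR,U)=25/8
iteration 4: select KMPR,U (d=25/8); attach at lengths (25/16, 25/16); label the merged cluster KMPRU
final tree: (((K:49/8,P:-9/8):11/8,(M:23/3,R:7/3):27/8):25/16,U:25/16)
total length: 183/8

M,R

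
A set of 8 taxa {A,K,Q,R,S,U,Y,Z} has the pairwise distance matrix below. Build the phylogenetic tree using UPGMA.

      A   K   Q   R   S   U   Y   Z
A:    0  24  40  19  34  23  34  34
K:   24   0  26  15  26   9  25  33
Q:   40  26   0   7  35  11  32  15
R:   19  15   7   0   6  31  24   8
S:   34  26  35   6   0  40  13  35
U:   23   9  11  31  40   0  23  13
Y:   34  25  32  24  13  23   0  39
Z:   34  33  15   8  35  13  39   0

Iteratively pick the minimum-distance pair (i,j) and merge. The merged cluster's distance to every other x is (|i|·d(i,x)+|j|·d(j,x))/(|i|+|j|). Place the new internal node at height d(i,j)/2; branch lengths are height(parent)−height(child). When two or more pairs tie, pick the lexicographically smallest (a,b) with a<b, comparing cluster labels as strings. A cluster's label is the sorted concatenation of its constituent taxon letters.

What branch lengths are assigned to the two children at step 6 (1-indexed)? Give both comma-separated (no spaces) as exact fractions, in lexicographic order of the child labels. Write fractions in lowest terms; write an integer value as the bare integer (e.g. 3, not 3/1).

1. join R+S (d=6) ⇒ RS; edges |R|=3, |S|=3
  updated: d(A,RS)=53/2, d(K,RS)=41/2, d(Q,RS)=21, d(RS,U)=71/2, d(RS,Y)=37/2, d(RS,Z)=43/2
2. join K+U (d=9) ⇒ KU; edges |K|=9/2, |U|=9/2
  updated: d(A,KU)=47/2, d(KU,Q)=37/2, d(KU,RS)=28, d(KU,Y)=24, d(KU,Z)=23
3. join Q+Z (d=15) ⇒ QZ; edges |Q|=15/2, |Z|=15/2
  updated: d(A,QZ)=37, d(KU,QZ)=83/4, d(QZ,RS)=85/4, d(QZ,Y)=71/2
4. join RS+Y (d=37/2) ⇒ RSY; edges |RS|=25/4, |Y|=37/4
  updated: d(A,RSY)=29, d(KU,RSY)=80/3, d(QZ,RSY)=26
5. join KU+QZ (d=83/4) ⇒ KQUZ; edges |KU|=47/8, |QZ|=23/8
  updated: d(A,KQUZ)=121/4, d(KQUZ,RSY)=79/3
6. join KQUZ+RSY (d=79/3) ⇒ KQRSUYZ; edges |KQUZ|=67/24, |RSY|=47/12
  updated: d(A,KQRSUYZ)=208/7
7. join A+KQRSUYZ (d=208/7) ⇒ AKQRSUYZ; edges |A|=104/7, |KQRSUYZ|=71/42
final tree: (A:104/7,(((K:9/2,U:9/2):47/8,(Q:15/2,Z:15/2):23/8):67/24,((R:3,S:3):25/4,Y:37/4):47/12):71/42)
total length: 13021/168

67/24,47/12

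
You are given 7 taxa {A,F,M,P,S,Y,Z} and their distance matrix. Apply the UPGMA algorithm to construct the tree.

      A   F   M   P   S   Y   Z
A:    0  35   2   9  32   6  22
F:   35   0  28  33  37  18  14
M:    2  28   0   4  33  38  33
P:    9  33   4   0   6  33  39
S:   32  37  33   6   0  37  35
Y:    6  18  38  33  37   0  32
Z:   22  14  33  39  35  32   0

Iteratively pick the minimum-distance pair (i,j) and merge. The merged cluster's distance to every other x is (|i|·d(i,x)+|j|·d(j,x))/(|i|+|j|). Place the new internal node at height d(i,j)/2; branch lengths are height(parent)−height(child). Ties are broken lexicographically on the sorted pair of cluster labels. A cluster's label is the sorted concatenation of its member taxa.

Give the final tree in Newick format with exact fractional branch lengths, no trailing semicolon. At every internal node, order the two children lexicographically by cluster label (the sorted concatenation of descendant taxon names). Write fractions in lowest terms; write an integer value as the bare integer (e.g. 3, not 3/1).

(((A:1,M:1):35/4,(P:3,S:3):27/4):71/12,((F:7,Z:7):11/2,Y:25/2):19/6)

1. join A+M (d=2) ⇒ AM; edges |A|=1, |M|=1
  updated: d(AM,F)=63/2, d(AM,P)=13/2, d(AM,S)=65/2, d(AM,Y)=22, d(AM,Z)=55/2
2. join P+S (d=6) ⇒ PS; edges |P|=3, |S|=3
  updated: d(AM,PS)=39/2, d(F,PS)=35, d(PS,Y)=35, d(PS,Z)=37
3. join F+Z (d=14) ⇒ FZ; edges |F|=7, |Z|=7
  updated: d(AM,FZ)=59/2, d(FZ,PS)=36, d(FZ,Y)=25
4. join AM+PS (d=39/2) ⇒ AMPS; edges |AM|=35/4, |PS|=27/4
  updated: d(AMPS,FZ)=131/4, d(AMPS,Y)=57/2
5. join FZ+Y (d=25) ⇒ FYZ; edges |FZ|=11/2, |Y|=25/2
  updated: d(AMPS,FYZ)=94/3
6. join AMPS+FYZ (d=94/3) ⇒ AFMPSYZ; edges |AMPS|=71/12, |FYZ|=19/6
final tree: (((A:1,M:1):35/4,(P:3,S:3):27/4):71/12,((F:7,Z:7):11/2,Y:25/2):19/6)
total length: 775/12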